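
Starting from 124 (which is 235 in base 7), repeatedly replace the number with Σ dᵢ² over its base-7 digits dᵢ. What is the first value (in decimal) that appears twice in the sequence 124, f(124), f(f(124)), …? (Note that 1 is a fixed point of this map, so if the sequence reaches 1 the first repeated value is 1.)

124 = (2,3,5)_7 → 2² + 3² + 5² = 4 + 9 + 25 = 38
38 = (5,3)_7 → 5² + 3² = 25 + 9 = 34
34 = (4,6)_7 → 4² + 6² = 16 + 36 = 52
52 = (1,0,3)_7 → 1² + 0² + 3² = 1 + 0 + 9 = 10
10 = (1,3)_7 → 1² + 3² = 1 + 9 = 10  — 10 already appeared earlier.

10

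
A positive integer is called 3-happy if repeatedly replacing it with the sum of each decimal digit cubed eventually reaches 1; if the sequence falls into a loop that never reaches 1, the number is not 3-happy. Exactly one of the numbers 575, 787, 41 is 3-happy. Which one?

787

575: 575 → 593 → 881 → 1025 → 134 → 92 → 737 → 713 → 371 → 371  — repeats 371 (not 3-happy)
787: 787 → 1198 → 1243 → 100 → 1  — reaches 1 (3-happy)
41: 41 → 65 → 341 → 92 → 737 → 713 → 371 → 371  — repeats 371 (not 3-happy)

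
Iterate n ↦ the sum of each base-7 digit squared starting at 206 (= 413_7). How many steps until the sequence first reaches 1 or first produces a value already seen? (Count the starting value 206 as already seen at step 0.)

206 = (4,1,3)_7 → 4² + 1² + 3² = 26
26 = (3,5)_7 → 3² + 5² = 34
34 = (4,6)_7 → 4² + 6² = 52
52 = (1,0,3)_7 → 1² + 0² + 3² = 10
10 = (1,3)_7 → 1² + 3² = 10  — 10 repeats.
That took 5 steps.

5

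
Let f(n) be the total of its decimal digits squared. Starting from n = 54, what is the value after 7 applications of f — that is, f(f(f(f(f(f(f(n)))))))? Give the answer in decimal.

89

54 → 41
41 → 17
17 → 50
50 → 25
25 → 29
29 → 85
85 → 89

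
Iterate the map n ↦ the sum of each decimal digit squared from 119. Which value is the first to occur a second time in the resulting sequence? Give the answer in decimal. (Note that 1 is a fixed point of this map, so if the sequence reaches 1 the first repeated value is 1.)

119 → 1² + 1² + 9² = 1 + 1 + 81 = 83
83 → 8² + 3² = 64 + 9 = 73
73 → 7² + 3² = 49 + 9 = 58
58 → 5² + 8² = 25 + 64 = 89
89 → 8² + 9² = 64 + 81 = 145
145 → 1² + 4² + 5² = 1 + 16 + 25 = 42
42 → 4² + 2² = 16 + 4 = 20
20 → 2² + 0² = 4 + 0 = 4
4 → 4² = 16
16 → 1² + 6² = 1 + 36 = 37
37 → 3² + 7² = 9 + 49 = 58  — 58 already appeared earlier.

58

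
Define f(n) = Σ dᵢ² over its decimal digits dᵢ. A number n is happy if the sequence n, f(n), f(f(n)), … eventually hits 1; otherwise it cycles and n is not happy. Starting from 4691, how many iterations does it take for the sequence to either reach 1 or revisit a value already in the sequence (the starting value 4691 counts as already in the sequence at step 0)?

4691 → 4² + 6² + 9² + 1² = 16 + 36 + 81 + 1 = 134
134 → 1² + 3² + 4² = 1 + 9 + 16 = 26
26 → 2² + 6² = 4 + 36 = 40
40 → 4² + 0² = 16 + 0 = 16
16 → 1² + 6² = 1 + 36 = 37
37 → 3² + 7² = 9 + 49 = 58
58 → 5² + 8² = 25 + 64 = 89
89 → 8² + 9² = 64 + 81 = 145
145 → 1² + 4² + 5² = 1 + 16 + 25 = 42
42 → 4² + 2² = 16 + 4 = 20
20 → 2² + 0² = 4 + 0 = 4
4 → 4² = 16  — 16 repeats.
That took 12 steps.

12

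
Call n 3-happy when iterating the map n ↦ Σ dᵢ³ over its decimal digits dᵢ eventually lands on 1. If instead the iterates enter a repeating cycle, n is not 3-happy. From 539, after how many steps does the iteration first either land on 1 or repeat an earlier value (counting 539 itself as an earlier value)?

8

539 → 5³ + 3³ + 9³ = 125 + 27 + 729 = 881
881 → 8³ + 8³ + 1³ = 512 + 512 + 1 = 1025
1025 → 1³ + 0³ + 2³ + 5³ = 1 + 0 + 8 + 125 = 134
134 → 1³ + 3³ + 4³ = 1 + 27 + 64 = 92
92 → 9³ + 2³ = 729 + 8 = 737
737 → 7³ + 3³ + 7³ = 343 + 27 + 343 = 713
713 → 7³ + 1³ + 3³ = 343 + 1 + 27 = 371
371 → 3³ + 7³ + 1³ = 27 + 343 + 1 = 371  — 371 repeats.
That took 8 steps.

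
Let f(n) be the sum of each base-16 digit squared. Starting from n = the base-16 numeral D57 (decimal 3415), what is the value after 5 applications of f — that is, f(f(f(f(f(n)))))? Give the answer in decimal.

3415 = (13,5,7)_16 → 13² + 5² + 7² = 169 + 25 + 49 = 243
243 = (15,3)_16 → 15² + 3² = 225 + 9 = 234
234 = (14,10)_16 → 14² + 10² = 196 + 100 = 296
296 = (1,2,8)_16 → 1² + 2² + 8² = 1 + 4 + 64 = 69
69 = (4,5)_16 → 4² + 5² = 16 + 25 = 41

41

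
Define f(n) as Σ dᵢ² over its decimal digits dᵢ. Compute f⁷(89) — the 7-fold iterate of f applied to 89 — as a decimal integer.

89 → 8² + 9² = 145
145 → 1² + 4² + 5² = 42
42 → 4² + 2² = 20
20 → 2² + 0² = 4
4 → 4² = 16
16 → 1² + 6² = 37
37 → 3² + 7² = 58

58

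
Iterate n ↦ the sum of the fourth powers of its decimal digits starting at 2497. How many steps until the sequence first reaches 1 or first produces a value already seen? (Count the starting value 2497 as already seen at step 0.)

2497 → 9234
9234 → 6914
6914 → 8114
8114 → 4354
4354 → 1218
1218 → 4114
4114 → 514
514 → 882
882 → 8208
8208 → 8208  — 8208 repeats.
That took 10 steps.

10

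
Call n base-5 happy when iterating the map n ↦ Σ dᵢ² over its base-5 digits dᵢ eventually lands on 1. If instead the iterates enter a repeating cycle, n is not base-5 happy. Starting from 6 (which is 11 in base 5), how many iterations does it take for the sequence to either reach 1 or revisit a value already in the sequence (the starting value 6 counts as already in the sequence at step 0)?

6 = (1,1)_5 → 2
2 = (2)_5 → 4
4 = (4)_5 → 16
16 = (3,1)_5 → 10
10 = (2,0)_5 → 4  — 4 repeats.
That took 5 steps.

5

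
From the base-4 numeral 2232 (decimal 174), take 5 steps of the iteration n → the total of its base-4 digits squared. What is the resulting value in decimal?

2

174 = (2,2,3,2)_4 → 21
21 = (1,1,1)_4 → 3
3 = (3)_4 → 9
9 = (2,1)_4 → 5
5 = (1,1)_4 → 2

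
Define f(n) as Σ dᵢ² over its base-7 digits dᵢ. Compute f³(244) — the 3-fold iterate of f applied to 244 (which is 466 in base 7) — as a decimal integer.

36

244 = (4,6,6)_7 → 4² + 6² + 6² = 88
88 = (1,5,4)_7 → 1² + 5² + 4² = 42
42 = (6,0)_7 → 6² + 0² = 36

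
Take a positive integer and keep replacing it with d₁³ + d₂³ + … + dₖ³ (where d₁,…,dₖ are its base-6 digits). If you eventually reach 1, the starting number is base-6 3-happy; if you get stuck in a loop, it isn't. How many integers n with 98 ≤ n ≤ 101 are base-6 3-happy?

98: 98 → 80 → 17 → 133 → 92 → 43 → 3 → 27 → 91 → 36 → 1  — base-6 3-happy
99: 99 → 99  — not base-6 3-happy
100: 100 → 136 → 155 → 190 → 190  — not base-6 3-happy
101: 101 → 197 → 258 → 3 → 27 → 91 → 36 → 1  — base-6 3-happy
base-6 3-happy: 98, 101

2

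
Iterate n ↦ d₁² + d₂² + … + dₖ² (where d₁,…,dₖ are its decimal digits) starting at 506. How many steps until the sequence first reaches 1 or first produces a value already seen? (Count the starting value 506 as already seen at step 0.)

10

506 → 5² + 0² + 6² = 25 + 0 + 36 = 61
61 → 6² + 1² = 36 + 1 = 37
37 → 3² + 7² = 9 + 49 = 58
58 → 5² + 8² = 25 + 64 = 89
89 → 8² + 9² = 64 + 81 = 145
145 → 1² + 4² + 5² = 1 + 16 + 25 = 42
42 → 4² + 2² = 16 + 4 = 20
20 → 2² + 0² = 4 + 0 = 4
4 → 4² = 16
16 → 1² + 6² = 1 + 36 = 37  — 37 repeats.
That took 10 steps.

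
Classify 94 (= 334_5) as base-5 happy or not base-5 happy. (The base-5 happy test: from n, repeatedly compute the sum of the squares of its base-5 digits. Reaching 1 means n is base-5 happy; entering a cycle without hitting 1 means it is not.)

94 = (3,3,4)_5 → 3² + 3² + 4² = 34
34 = (1,1,4)_5 → 1² + 1² + 4² = 18
18 = (3,3)_5 → 3² + 3² = 18  — 18 already seen; the sequence cycles without reaching 1.

not base-5 happy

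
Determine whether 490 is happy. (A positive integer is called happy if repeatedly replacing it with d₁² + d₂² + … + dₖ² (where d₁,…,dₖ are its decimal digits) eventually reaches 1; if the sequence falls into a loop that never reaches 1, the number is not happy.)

490 → 4² + 9² + 0² = 16 + 81 + 0 = 97
97 → 9² + 7² = 81 + 49 = 130
130 → 1² + 3² + 0² = 1 + 9 + 0 = 10
10 → 1² + 0² = 1 + 0 = 1  — reached 1.

happy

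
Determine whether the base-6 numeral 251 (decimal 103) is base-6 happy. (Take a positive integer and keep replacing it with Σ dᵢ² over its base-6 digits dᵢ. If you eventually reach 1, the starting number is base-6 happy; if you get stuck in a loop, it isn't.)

103 = (2,5,1)_6 → 2² + 5² + 1² = 4 + 25 + 1 = 30
30 = (5,0)_6 → 5² + 0² = 25 + 0 = 25
25 = (4,1)_6 → 4² + 1² = 16 + 1 = 17
17 = (2,5)_6 → 2² + 5² = 4 + 25 = 29
29 = (4,5)_6 → 4² + 5² = 16 + 25 = 41
41 = (1,0,5)_6 → 1² + 0² + 5² = 1 + 0 + 25 = 26
26 = (4,2)_6 → 4² + 2² = 16 + 4 = 20
20 = (3,2)_6 → 3² + 2² = 9 + 4 = 13
13 = (2,1)_6 → 2² + 1² = 4 + 1 = 5
5 = (5)_6 → 5² = 25  — 25 already seen; the sequence cycles without reaching 1.

not base-6 happy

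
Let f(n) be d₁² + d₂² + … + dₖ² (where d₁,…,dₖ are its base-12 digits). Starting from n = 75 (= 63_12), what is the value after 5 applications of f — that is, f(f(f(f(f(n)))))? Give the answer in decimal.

75 = (6,3)_12 → 6² + 3² = 45
45 = (3,9)_12 → 3² + 9² = 90
90 = (7,6)_12 → 7² + 6² = 85
85 = (7,1)_12 → 7² + 1² = 50
50 = (4,2)_12 → 4² + 2² = 20

20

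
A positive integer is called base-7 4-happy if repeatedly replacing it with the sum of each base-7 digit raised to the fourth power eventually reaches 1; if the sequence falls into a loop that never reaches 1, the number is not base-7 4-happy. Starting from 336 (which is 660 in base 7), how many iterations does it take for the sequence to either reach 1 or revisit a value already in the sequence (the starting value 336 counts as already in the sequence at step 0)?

336 = (6,6,0)_7 → 6⁴ + 6⁴ + 0⁴ = 2592
2592 = (1,0,3,6,2)_7 → 1⁴ + 0⁴ + 3⁴ + 6⁴ + 2⁴ = 1394
1394 = (4,0,3,1)_7 → 4⁴ + 0⁴ + 3⁴ + 1⁴ = 338
338 = (6,6,2)_7 → 6⁴ + 6⁴ + 2⁴ = 2608
2608 = (1,0,4,1,4)_7 → 1⁴ + 0⁴ + 4⁴ + 1⁴ + 4⁴ = 514
514 = (1,3,3,3)_7 → 1⁴ + 3⁴ + 3⁴ + 3⁴ = 244
244 = (4,6,6)_7 → 4⁴ + 6⁴ + 6⁴ = 2848
2848 = (1,1,2,0,6)_7 → 1⁴ + 1⁴ + 2⁴ + 0⁴ + 6⁴ = 1314
1314 = (3,5,5,5)_7 → 3⁴ + 5⁴ + 5⁴ + 5⁴ = 1956
1956 = (5,4,6,3)_7 → 5⁴ + 4⁴ + 6⁴ + 3⁴ = 2258
2258 = (6,4,0,4)_7 → 6⁴ + 4⁴ + 0⁴ + 4⁴ = 1808
1808 = (5,1,6,2)_7 → 5⁴ + 1⁴ + 6⁴ + 2⁴ = 1938
1938 = (5,4,3,6)_7 → 5⁴ + 4⁴ + 3⁴ + 6⁴ = 2258  — 2258 repeats.
That took 13 steps.

13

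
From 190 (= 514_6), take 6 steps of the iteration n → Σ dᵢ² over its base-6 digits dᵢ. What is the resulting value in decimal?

190 = (5,1,4)_6 → 5² + 1² + 4² = 25 + 1 + 16 = 42
42 = (1,1,0)_6 → 1² + 1² + 0² = 1 + 1 + 0 = 2
2 = (2)_6 → 2² = 4
4 = (4)_6 → 4² = 16
16 = (2,4)_6 → 2² + 4² = 4 + 16 = 20
20 = (3,2)_6 → 3² + 2² = 9 + 4 = 13

13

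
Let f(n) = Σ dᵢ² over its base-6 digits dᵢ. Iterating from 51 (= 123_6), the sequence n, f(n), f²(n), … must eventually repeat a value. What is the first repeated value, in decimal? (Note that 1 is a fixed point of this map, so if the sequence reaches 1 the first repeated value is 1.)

5

51 = (1,2,3)_6 → 1² + 2² + 3² = 14
14 = (2,2)_6 → 2² + 2² = 8
8 = (1,2)_6 → 1² + 2² = 5
5 = (5)_6 → 5² = 25
25 = (4,1)_6 → 4² + 1² = 17
17 = (2,5)_6 → 2² + 5² = 29
29 = (4,5)_6 → 4² + 5² = 41
41 = (1,0,5)_6 → 1² + 0² + 5² = 26
26 = (4,2)_6 → 4² + 2² = 20
20 = (3,2)_6 → 3² + 2² = 13
13 = (2,1)_6 → 2² + 1² = 5  — 5 already appeared earlier.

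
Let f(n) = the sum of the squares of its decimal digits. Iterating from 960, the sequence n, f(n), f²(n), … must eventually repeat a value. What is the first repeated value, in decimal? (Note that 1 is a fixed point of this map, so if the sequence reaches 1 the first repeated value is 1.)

960 → 117
117 → 51
51 → 26
26 → 40
40 → 16
16 → 37
37 → 58
58 → 89
89 → 145
145 → 42
42 → 20
20 → 4
4 → 16  — 16 already appeared earlier.

16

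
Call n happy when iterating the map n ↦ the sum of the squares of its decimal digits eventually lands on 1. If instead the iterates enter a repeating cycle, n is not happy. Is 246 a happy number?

246 → 56
56 → 61
61 → 37
37 → 58
58 → 89
89 → 145
145 → 42
42 → 20
20 → 4
4 → 16
16 → 37  — 37 already seen; the sequence cycles without reaching 1.

not happy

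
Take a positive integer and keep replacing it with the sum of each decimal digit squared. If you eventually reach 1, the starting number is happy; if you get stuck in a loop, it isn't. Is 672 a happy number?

not happy

672 → 6² + 7² + 2² = 89
89 → 8² + 9² = 145
145 → 1² + 4² + 5² = 42
42 → 4² + 2² = 20
20 → 2² + 0² = 4
4 → 4² = 16
16 → 1² + 6² = 37
37 → 3² + 7² = 58
58 → 5² + 8² = 89  — 89 already seen; the sequence cycles without reaching 1.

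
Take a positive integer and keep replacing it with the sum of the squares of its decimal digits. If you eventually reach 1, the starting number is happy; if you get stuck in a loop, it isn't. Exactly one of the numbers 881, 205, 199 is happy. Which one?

881

881: 881 → 129 → 86 → 100 → 1  — reaches 1 (happy)
205: 205 → 29 → 85 → 89 → 145 → 42 → 20 → 4 → 16 → 37 → 58 → 89  — repeats 89 (not happy)
199: 199 → 163 → 46 → 52 → 29 → 85 → 89 → 145 → 42 → 20 → 4 → 16 → 37 → 58 → 89  — repeats 89 (not happy)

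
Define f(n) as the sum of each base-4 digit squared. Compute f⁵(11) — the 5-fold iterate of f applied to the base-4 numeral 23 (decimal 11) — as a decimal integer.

11 = (2,3)_4 → 2² + 3² = 13
13 = (3,1)_4 → 3² + 1² = 10
10 = (2,2)_4 → 2² + 2² = 8
8 = (2,0)_4 → 2² + 0² = 4
4 = (1,0)_4 → 1² + 0² = 1

1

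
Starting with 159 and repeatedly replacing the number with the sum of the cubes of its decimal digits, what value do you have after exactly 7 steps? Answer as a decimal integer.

513

159 → 1³ + 5³ + 9³ = 1 + 125 + 729 = 855
855 → 8³ + 5³ + 5³ = 512 + 125 + 125 = 762
762 → 7³ + 6³ + 2³ = 343 + 216 + 8 = 567
567 → 5³ + 6³ + 7³ = 125 + 216 + 343 = 684
684 → 6³ + 8³ + 4³ = 216 + 512 + 64 = 792
792 → 7³ + 9³ + 2³ = 343 + 729 + 8 = 1080
1080 → 1³ + 0³ + 8³ + 0³ = 1 + 0 + 512 + 0 = 513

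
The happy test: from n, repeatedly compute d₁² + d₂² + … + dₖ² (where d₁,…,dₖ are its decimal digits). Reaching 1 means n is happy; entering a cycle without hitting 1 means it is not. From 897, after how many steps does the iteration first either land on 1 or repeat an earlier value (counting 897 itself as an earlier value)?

11

897 → 194
194 → 98
98 → 145
145 → 42
42 → 20
20 → 4
4 → 16
16 → 37
37 → 58
58 → 89
89 → 145  — 145 repeats.
That took 11 steps.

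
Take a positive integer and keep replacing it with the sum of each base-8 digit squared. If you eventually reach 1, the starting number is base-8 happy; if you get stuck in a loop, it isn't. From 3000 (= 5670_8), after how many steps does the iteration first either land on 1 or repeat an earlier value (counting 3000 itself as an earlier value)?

11

3000 = (5,6,7,0)_8 → 5² + 6² + 7² + 0² = 110
110 = (1,5,6)_8 → 1² + 5² + 6² = 62
62 = (7,6)_8 → 7² + 6² = 85
85 = (1,2,5)_8 → 1² + 2² + 5² = 30
30 = (3,6)_8 → 3² + 6² = 45
45 = (5,5)_8 → 5² + 5² = 50
50 = (6,2)_8 → 6² + 2² = 40
40 = (5,0)_8 → 5² + 0² = 25
25 = (3,1)_8 → 3² + 1² = 10
10 = (1,2)_8 → 1² + 2² = 5
5 = (5)_8 → 5² = 25  — 25 repeats.
That took 11 steps.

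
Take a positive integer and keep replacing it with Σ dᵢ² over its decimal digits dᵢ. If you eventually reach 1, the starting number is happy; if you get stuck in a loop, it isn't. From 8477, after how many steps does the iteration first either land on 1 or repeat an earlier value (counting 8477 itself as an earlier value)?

8477 → 178
178 → 114
114 → 18
18 → 65
65 → 61
61 → 37
37 → 58
58 → 89
89 → 145
145 → 42
42 → 20
20 → 4
4 → 16
16 → 37  — 37 repeats.
That took 14 steps.

14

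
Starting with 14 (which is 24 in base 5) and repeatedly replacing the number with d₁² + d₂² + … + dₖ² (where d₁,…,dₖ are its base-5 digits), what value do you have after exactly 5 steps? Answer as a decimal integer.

16

14 = (2,4)_5 → 20
20 = (4,0)_5 → 16
16 = (3,1)_5 → 10
10 = (2,0)_5 → 4
4 = (4)_5 → 16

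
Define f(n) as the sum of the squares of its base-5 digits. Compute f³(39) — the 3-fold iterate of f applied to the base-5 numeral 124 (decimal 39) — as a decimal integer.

39 = (1,2,4)_5 → 1² + 2² + 4² = 21
21 = (4,1)_5 → 4² + 1² = 17
17 = (3,2)_5 → 3² + 2² = 13

13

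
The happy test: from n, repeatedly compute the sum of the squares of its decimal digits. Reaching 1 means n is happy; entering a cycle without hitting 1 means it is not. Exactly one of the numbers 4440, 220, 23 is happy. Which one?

4440: 4440 → 48 → 80 → 64 → 52 → 29 → 85 → 89 → 145 → 42 → 20 → 4 → 16 → 37 → 58 → 89  — repeats 89 (not happy)
220: 220 → 8 → 64 → 52 → 29 → 85 → 89 → 145 → 42 → 20 → 4 → 16 → 37 → 58 → 89  — repeats 89 (not happy)
23: 23 → 13 → 10 → 1  — reaches 1 (happy)

23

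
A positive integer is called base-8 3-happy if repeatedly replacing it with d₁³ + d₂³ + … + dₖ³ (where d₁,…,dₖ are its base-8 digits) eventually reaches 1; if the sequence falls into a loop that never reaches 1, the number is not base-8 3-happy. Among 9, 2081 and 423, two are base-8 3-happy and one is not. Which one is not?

9: 9 → 2 → 8 → 1  — reaches 1 (base-8 3-happy)
2081: 2081 → 129 → 9 → 2 → 8 → 1  — reaches 1 (base-8 3-happy)
423: 423 → 623 → 470 → 567 → 560 → 217 → 55 → 559 → 469 → 476 → 434 → 440 → 559  — repeats 559 (not base-8 3-happy)

423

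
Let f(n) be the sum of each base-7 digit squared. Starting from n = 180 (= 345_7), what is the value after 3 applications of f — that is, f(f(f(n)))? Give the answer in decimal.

4

180 = (3,4,5)_7 → 3² + 4² + 5² = 9 + 16 + 25 = 50
50 = (1,0,1)_7 → 1² + 0² + 1² = 1 + 0 + 1 = 2
2 = (2)_7 → 2² = 4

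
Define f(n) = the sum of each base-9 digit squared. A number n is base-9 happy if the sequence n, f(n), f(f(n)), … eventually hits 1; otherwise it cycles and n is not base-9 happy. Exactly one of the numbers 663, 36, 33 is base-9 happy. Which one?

663: 663 → 101 → 9 → 1  — reaches 1 (base-9 happy)
36: 36 → 16 → 50 → 50  — repeats 50 (not base-9 happy)
33: 33 → 45 → 25 → 53 → 89 → 65 → 53  — repeats 53 (not base-9 happy)

663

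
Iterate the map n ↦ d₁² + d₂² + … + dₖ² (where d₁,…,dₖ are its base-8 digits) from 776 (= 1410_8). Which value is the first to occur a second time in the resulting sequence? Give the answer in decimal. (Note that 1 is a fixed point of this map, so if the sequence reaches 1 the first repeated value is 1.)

1

776 = (1,4,1,0)_8 → 1² + 4² + 1² + 0² = 1 + 16 + 1 + 0 = 18
18 = (2,2)_8 → 2² + 2² = 4 + 4 = 8
8 = (1,0)_8 → 1² + 0² = 1 + 0 = 1  — reached the fixed point 1.
1 → 1, so 1 is the first repeated value.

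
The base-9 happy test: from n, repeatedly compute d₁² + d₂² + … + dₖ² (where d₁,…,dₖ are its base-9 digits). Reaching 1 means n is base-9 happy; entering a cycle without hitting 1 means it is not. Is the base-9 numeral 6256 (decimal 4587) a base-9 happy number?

4587 = (6,2,5,6)_9 → 6² + 2² + 5² + 6² = 36 + 4 + 25 + 36 = 101
101 = (1,2,2)_9 → 1² + 2² + 2² = 1 + 4 + 4 = 9
9 = (1,0)_9 → 1² + 0² = 1 + 0 = 1  — reached 1.

base-9 happy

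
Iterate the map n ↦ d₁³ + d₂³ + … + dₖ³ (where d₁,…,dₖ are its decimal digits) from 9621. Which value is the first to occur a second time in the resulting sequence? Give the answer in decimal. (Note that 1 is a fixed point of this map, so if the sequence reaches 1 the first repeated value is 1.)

153

9621 → 9³ + 6³ + 2³ + 1³ = 729 + 216 + 8 + 1 = 954
954 → 9³ + 5³ + 4³ = 729 + 125 + 64 = 918
918 → 9³ + 1³ + 8³ = 729 + 1 + 512 = 1242
1242 → 1³ + 2³ + 4³ + 2³ = 1 + 8 + 64 + 8 = 81
81 → 8³ + 1³ = 512 + 1 = 513
513 → 5³ + 1³ + 3³ = 125 + 1 + 27 = 153
153 → 1³ + 5³ + 3³ = 1 + 125 + 27 = 153  — 153 already appeared earlier.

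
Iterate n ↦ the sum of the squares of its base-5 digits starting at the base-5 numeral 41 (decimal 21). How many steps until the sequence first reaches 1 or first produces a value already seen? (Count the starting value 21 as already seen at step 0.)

21 = (4,1)_5 → 4² + 1² = 16 + 1 = 17
17 = (3,2)_5 → 3² + 2² = 9 + 4 = 13
13 = (2,3)_5 → 2² + 3² = 4 + 9 = 13  — 13 repeats.
That took 3 steps.

3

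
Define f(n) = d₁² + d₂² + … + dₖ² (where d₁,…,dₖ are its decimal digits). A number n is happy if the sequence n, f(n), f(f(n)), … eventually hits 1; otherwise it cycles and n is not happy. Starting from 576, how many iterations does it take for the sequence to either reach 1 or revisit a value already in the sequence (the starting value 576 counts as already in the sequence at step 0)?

576 → 5² + 7² + 6² = 25 + 49 + 36 = 110
110 → 1² + 1² + 0² = 1 + 1 + 0 = 2
2 → 2² = 4
4 → 4² = 16
16 → 1² + 6² = 1 + 36 = 37
37 → 3² + 7² = 9 + 49 = 58
58 → 5² + 8² = 25 + 64 = 89
89 → 8² + 9² = 64 + 81 = 145
145 → 1² + 4² + 5² = 1 + 16 + 25 = 42
42 → 4² + 2² = 16 + 4 = 20
20 → 2² + 0² = 4 + 0 = 4  — 4 repeats.
That took 11 steps.

11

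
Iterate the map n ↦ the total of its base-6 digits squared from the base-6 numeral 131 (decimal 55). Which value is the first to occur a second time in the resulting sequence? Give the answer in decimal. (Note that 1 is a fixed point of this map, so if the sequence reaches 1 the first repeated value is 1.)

55 = (1,3,1)_6 → 1² + 3² + 1² = 1 + 9 + 1 = 11
11 = (1,5)_6 → 1² + 5² = 1 + 25 = 26
26 = (4,2)_6 → 4² + 2² = 16 + 4 = 20
20 = (3,2)_6 → 3² + 2² = 9 + 4 = 13
13 = (2,1)_6 → 2² + 1² = 4 + 1 = 5
5 = (5)_6 → 5² = 25
25 = (4,1)_6 → 4² + 1² = 16 + 1 = 17
17 = (2,5)_6 → 2² + 5² = 4 + 25 = 29
29 = (4,5)_6 → 4² + 5² = 16 + 25 = 41
41 = (1,0,5)_6 → 1² + 0² + 5² = 1 + 0 + 25 = 26  — 26 already appeared earlier.

26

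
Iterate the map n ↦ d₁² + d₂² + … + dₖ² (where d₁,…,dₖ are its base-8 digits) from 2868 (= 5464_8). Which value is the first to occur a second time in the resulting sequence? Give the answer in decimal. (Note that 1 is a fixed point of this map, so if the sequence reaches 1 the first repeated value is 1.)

2868 = (5,4,6,4)_8 → 5² + 4² + 6² + 4² = 93
93 = (1,3,5)_8 → 1² + 3² + 5² = 35
35 = (4,3)_8 → 4² + 3² = 25
25 = (3,1)_8 → 3² + 1² = 10
10 = (1,2)_8 → 1² + 2² = 5
5 = (5)_8 → 5² = 25  — 25 already appeared earlier.

25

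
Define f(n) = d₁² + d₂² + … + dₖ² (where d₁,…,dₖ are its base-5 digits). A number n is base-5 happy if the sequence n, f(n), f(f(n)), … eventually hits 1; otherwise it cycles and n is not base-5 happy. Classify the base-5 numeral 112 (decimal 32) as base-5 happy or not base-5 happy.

not base-5 happy

32 = (1,1,2)_5 → 1² + 1² + 2² = 1 + 1 + 4 = 6
6 = (1,1)_5 → 1² + 1² = 1 + 1 = 2
2 = (2)_5 → 2² = 4
4 = (4)_5 → 4² = 16
16 = (3,1)_5 → 3² + 1² = 9 + 1 = 10
10 = (2,0)_5 → 2² + 0² = 4 + 0 = 4  — 4 already seen; the sequence cycles without reaching 1.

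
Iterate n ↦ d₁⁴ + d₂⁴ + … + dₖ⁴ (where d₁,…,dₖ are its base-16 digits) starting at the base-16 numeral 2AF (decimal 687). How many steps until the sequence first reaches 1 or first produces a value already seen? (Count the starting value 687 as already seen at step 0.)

687 = (2,10,15)_16 → 2⁴ + 10⁴ + 15⁴ = 60641
60641 = (14,12,14,1)_16 → 14⁴ + 12⁴ + 14⁴ + 1⁴ = 97569
97569 = (1,7,13,2,1)_16 → 1⁴ + 7⁴ + 13⁴ + 2⁴ + 1⁴ = 30980
30980 = (7,9,0,4)_16 → 7⁴ + 9⁴ + 0⁴ + 4⁴ = 9218
9218 = (2,4,0,2)_16 → 2⁴ + 4⁴ + 0⁴ + 2⁴ = 288
288 = (1,2,0)_16 → 1⁴ + 2⁴ + 0⁴ = 17
17 = (1,1)_16 → 1⁴ + 1⁴ = 2
2 = (2)_16 → 2⁴ = 16
16 = (1,0)_16 → 1⁴ + 0⁴ = 1  — reached 1.
That took 9 steps.

9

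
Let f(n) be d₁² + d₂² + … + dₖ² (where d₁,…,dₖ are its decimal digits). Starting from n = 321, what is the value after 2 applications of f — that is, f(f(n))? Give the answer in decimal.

321 → 14
14 → 17

17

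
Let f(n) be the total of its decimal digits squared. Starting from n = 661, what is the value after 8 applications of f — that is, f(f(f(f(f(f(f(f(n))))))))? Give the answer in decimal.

16

661 → 6² + 6² + 1² = 73
73 → 7² + 3² = 58
58 → 5² + 8² = 89
89 → 8² + 9² = 145
145 → 1² + 4² + 5² = 42
42 → 4² + 2² = 20
20 → 2² + 0² = 4
4 → 4² = 16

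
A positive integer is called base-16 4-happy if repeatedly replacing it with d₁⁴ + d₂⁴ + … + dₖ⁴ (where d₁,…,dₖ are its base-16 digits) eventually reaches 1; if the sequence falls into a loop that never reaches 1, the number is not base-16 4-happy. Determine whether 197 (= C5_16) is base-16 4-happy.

base-16 4-happy

197 = (12,5)_16 → 12⁴ + 5⁴ = 21361
21361 = (5,3,7,1)_16 → 5⁴ + 3⁴ + 7⁴ + 1⁴ = 3108
3108 = (12,2,4)_16 → 12⁴ + 2⁴ + 4⁴ = 21008
21008 = (5,2,1,0)_16 → 5⁴ + 2⁴ + 1⁴ + 0⁴ = 642
642 = (2,8,2)_16 → 2⁴ + 8⁴ + 2⁴ = 4128
4128 = (1,0,2,0)_16 → 1⁴ + 0⁴ + 2⁴ + 0⁴ = 17
17 = (1,1)_16 → 1⁴ + 1⁴ = 2
2 = (2)_16 → 2⁴ = 16
16 = (1,0)_16 → 1⁴ + 0⁴ = 1  — reached 1.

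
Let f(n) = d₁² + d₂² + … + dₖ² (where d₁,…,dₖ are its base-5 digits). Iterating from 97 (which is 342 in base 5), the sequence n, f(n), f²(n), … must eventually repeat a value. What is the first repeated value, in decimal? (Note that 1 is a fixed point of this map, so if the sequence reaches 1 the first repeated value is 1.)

13

97 = (3,4,2)_5 → 29
29 = (1,0,4)_5 → 17
17 = (3,2)_5 → 13
13 = (2,3)_5 → 13  — 13 already appeared earlier.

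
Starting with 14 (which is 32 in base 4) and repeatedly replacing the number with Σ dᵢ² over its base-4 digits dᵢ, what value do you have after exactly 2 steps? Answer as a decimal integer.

10

14 = (3,2)_4 → 3² + 2² = 9 + 4 = 13
13 = (3,1)_4 → 3² + 1² = 9 + 1 = 10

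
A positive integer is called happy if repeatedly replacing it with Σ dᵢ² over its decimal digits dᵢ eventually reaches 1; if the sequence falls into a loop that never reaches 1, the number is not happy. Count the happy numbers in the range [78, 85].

2

78: 78 → 113 → 11 → 2 → 4 → 16 → 37 → 58 → 89 → 145 → 42 → 20 → 4  — not happy
79: 79 → 130 → 10 → 1  — happy
80: 80 → 64 → 52 → 29 → 85 → 89 → 145 → 42 → 20 → 4 → 16 → 37 → 58 → 89  — not happy
81: 81 → 65 → 61 → 37 → 58 → 89 → 145 → 42 → 20 → 4 → 16 → 37  — not happy
82: 82 → 68 → 100 → 1  — happy
83: 83 → 73 → 58 → 89 → 145 → 42 → 20 → 4 → 16 → 37 → 58  — not happy
84: 84 → 80 → 64 → 52 → 29 → 85 → 89 → 145 → 42 → 20 → 4 → 16 → 37 → 58 → 89  — not happy
85: 85 → 89 → 145 → 42 → 20 → 4 → 16 → 37 → 58 → 89  — not happy
happy: 79, 82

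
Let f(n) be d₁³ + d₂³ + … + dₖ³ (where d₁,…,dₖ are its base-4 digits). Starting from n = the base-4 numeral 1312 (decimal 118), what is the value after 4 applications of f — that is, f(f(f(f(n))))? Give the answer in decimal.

1

118 = (1,3,1,2)_4 → 1³ + 3³ + 1³ + 2³ = 37
37 = (2,1,1)_4 → 2³ + 1³ + 1³ = 10
10 = (2,2)_4 → 2³ + 2³ = 16
16 = (1,0,0)_4 → 1³ + 0³ + 0³ = 1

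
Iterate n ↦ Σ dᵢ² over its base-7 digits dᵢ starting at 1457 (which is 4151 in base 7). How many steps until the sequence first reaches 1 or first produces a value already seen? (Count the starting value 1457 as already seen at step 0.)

1457 = (4,1,5,1)_7 → 4² + 1² + 5² + 1² = 43
43 = (6,1)_7 → 6² + 1² = 37
37 = (5,2)_7 → 5² + 2² = 29
29 = (4,1)_7 → 4² + 1² = 17
17 = (2,3)_7 → 2² + 3² = 13
13 = (1,6)_7 → 1² + 6² = 37  — 37 repeats.
That took 6 steps.

6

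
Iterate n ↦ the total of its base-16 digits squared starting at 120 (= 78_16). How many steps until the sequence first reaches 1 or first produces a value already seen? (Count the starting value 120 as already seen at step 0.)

8

120 = (7,8)_16 → 7² + 8² = 49 + 64 = 113
113 = (7,1)_16 → 7² + 1² = 49 + 1 = 50
50 = (3,2)_16 → 3² + 2² = 9 + 4 = 13
13 = (13)_16 → 13² = 169
169 = (10,9)_16 → 10² + 9² = 100 + 81 = 181
181 = (11,5)_16 → 11² + 5² = 121 + 25 = 146
146 = (9,2)_16 → 9² + 2² = 81 + 4 = 85
85 = (5,5)_16 → 5² + 5² = 25 + 25 = 50  — 50 repeats.
That took 8 steps.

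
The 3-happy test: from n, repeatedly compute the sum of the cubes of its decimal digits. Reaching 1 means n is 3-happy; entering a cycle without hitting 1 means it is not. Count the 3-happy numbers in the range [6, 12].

1

6: 6 → 216 → 225 → 141 → 66 → 432 → 99 → 1458 → 702 → 351 → 153 → 153  — not 3-happy
7: 7 → 343 → 118 → 514 → 190 → 730 → 370 → 370  — not 3-happy
8: 8 → 512 → 134 → 92 → 737 → 713 → 371 → 371  — not 3-happy
9: 9 → 729 → 1080 → 513 → 153 → 153  — not 3-happy
10: 10 → 1  — 3-happy
11: 11 → 2 → 8 → 512 → 134 → 92 → 737 → 713 → 371 → 371  — not 3-happy
12: 12 → 9 → 729 → 1080 → 513 → 153 → 153  — not 3-happy
3-happy: 10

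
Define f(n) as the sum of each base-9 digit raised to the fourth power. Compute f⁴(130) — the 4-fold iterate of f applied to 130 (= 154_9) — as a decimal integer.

130 = (1,5,4)_9 → 1⁴ + 5⁴ + 4⁴ = 882
882 = (1,1,8,0)_9 → 1⁴ + 1⁴ + 8⁴ + 0⁴ = 4098
4098 = (5,5,5,3)_9 → 5⁴ + 5⁴ + 5⁴ + 3⁴ = 1956
1956 = (2,6,1,3)_9 → 2⁴ + 6⁴ + 1⁴ + 3⁴ = 1394

1394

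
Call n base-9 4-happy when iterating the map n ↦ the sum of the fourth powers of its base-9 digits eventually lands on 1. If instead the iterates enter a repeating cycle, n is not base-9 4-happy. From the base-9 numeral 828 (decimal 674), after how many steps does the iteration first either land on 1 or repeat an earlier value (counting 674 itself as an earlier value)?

10

674 = (8,2,8)_9 → 8⁴ + 2⁴ + 8⁴ = 4096 + 16 + 4096 = 8208
8208 = (1,2,2,3,0)_9 → 1⁴ + 2⁴ + 2⁴ + 3⁴ + 0⁴ = 1 + 16 + 16 + 81 + 0 = 114
114 = (1,3,6)_9 → 1⁴ + 3⁴ + 6⁴ = 1 + 81 + 1296 = 1378
1378 = (1,8,0,1)_9 → 1⁴ + 8⁴ + 0⁴ + 1⁴ = 1 + 4096 + 0 + 1 = 4098
4098 = (5,5,5,3)_9 → 5⁴ + 5⁴ + 5⁴ + 3⁴ = 625 + 625 + 625 + 81 = 1956
1956 = (2,6,1,3)_9 → 2⁴ + 6⁴ + 1⁴ + 3⁴ = 16 + 1296 + 1 + 81 = 1394
1394 = (1,8,1,8)_9 → 1⁴ + 8⁴ + 1⁴ + 8⁴ = 1 + 4096 + 1 + 4096 = 8194
8194 = (1,2,2,1,4)_9 → 1⁴ + 2⁴ + 2⁴ + 1⁴ + 4⁴ = 1 + 16 + 16 + 1 + 256 = 290
290 = (3,5,2)_9 → 3⁴ + 5⁴ + 2⁴ = 81 + 625 + 16 = 722
722 = (8,8,2)_9 → 8⁴ + 8⁴ + 2⁴ = 4096 + 4096 + 16 = 8208  — 8208 repeats.
That took 10 steps.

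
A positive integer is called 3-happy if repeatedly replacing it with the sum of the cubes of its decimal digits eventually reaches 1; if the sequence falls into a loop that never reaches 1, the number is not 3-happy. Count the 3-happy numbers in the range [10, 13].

10: 10 → 1  (reaches 1)
11: 11 → 2 → 8 → 512 → 134 → 92 → 737 → 713 → 371 → 371  (repeats 371)
12: 12 → 9 → 729 → 1080 → 513 → 153 → 153  (repeats 153)
13: 13 → 28 → 520 → 133 → 55 → 250 → 133  (repeats 133)
3-happy: 10

1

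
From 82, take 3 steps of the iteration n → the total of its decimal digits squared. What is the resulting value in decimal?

1

82 → 8² + 2² = 64 + 4 = 68
68 → 6² + 8² = 36 + 64 = 100
100 → 1² + 0² + 0² = 1 + 0 + 0 = 1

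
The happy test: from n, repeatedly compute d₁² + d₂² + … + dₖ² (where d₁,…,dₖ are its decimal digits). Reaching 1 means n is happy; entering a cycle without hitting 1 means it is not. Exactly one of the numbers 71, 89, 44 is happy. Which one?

71: 71 → 50 → 25 → 29 → 85 → 89 → 145 → 42 → 20 → 4 → 16 → 37 → 58 → 89  — repeats 89 (not happy)
89: 89 → 145 → 42 → 20 → 4 → 16 → 37 → 58 → 89  — repeats 89 (not happy)
44: 44 → 32 → 13 → 10 → 1  — reaches 1 (happy)

44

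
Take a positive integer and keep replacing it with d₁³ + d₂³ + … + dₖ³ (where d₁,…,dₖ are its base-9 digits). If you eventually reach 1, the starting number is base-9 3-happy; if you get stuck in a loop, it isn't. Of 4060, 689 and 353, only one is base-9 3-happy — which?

353

4060: 4060 → 252 → 28 → 28  — repeats 28 (not base-9 3-happy)
689: 689 → 701 → 1149 → 343 → 73 → 513 → 243 → 27 → 27  — repeats 27 (not base-9 3-happy)
353: 353 → 99 → 9 → 1  — reaches 1 (base-9 3-happy)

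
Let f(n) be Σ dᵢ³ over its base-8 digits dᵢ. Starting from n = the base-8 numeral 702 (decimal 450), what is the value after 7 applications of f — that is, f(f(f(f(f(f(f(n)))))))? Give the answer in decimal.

469

450 = (7,0,2)_8 → 7³ + 0³ + 2³ = 343 + 0 + 8 = 351
351 = (5,3,7)_8 → 5³ + 3³ + 7³ = 125 + 27 + 343 = 495
495 = (7,5,7)_8 → 7³ + 5³ + 7³ = 343 + 125 + 343 = 811
811 = (1,4,5,3)_8 → 1³ + 4³ + 5³ + 3³ = 1 + 64 + 125 + 27 = 217
217 = (3,3,1)_8 → 3³ + 3³ + 1³ = 27 + 27 + 1 = 55
55 = (6,7)_8 → 6³ + 7³ = 216 + 343 = 559
559 = (1,0,5,7)_8 → 1³ + 0³ + 5³ + 7³ = 1 + 0 + 125 + 343 = 469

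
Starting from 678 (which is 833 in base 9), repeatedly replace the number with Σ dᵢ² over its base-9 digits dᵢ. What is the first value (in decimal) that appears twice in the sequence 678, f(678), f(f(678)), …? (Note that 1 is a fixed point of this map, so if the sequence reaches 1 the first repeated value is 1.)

678 = (8,3,3)_9 → 8² + 3² + 3² = 64 + 9 + 9 = 82
82 = (1,0,1)_9 → 1² + 0² + 1² = 1 + 0 + 1 = 2
2 = (2)_9 → 2² = 4
4 = (4)_9 → 4² = 16
16 = (1,7)_9 → 1² + 7² = 1 + 49 = 50
50 = (5,5)_9 → 5² + 5² = 25 + 25 = 50  — 50 already appeared earlier.

50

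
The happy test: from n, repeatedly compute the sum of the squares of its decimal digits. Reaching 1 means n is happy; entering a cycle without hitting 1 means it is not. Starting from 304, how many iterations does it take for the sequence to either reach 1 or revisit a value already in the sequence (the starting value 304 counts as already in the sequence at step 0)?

304 → 3² + 0² + 4² = 25
25 → 2² + 5² = 29
29 → 2² + 9² = 85
85 → 8² + 5² = 89
89 → 8² + 9² = 145
145 → 1² + 4² + 5² = 42
42 → 4² + 2² = 20
20 → 2² + 0² = 4
4 → 4² = 16
16 → 1² + 6² = 37
37 → 3² + 7² = 58
58 → 5² + 8² = 89  — 89 repeats.
That took 12 steps.

12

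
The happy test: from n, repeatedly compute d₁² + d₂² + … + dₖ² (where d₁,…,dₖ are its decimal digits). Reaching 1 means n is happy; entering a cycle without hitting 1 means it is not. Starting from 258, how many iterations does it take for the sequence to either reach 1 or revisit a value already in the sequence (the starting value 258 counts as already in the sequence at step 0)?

258 → 2² + 5² + 8² = 93
93 → 9² + 3² = 90
90 → 9² + 0² = 81
81 → 8² + 1² = 65
65 → 6² + 5² = 61
61 → 6² + 1² = 37
37 → 3² + 7² = 58
58 → 5² + 8² = 89
89 → 8² + 9² = 145
145 → 1² + 4² + 5² = 42
42 → 4² + 2² = 20
20 → 2² + 0² = 4
4 → 4² = 16
16 → 1² + 6² = 37  — 37 repeats.
That took 14 steps.

14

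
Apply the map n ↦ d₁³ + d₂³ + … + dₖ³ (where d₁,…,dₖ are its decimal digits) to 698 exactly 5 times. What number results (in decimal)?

698 → 1457
1457 → 533
533 → 179
179 → 1073
1073 → 371

371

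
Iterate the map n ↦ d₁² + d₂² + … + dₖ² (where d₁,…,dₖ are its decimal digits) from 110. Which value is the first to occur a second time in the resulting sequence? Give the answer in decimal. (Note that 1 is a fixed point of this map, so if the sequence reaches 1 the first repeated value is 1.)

110 → 2
2 → 4
4 → 16
16 → 37
37 → 58
58 → 89
89 → 145
145 → 42
42 → 20
20 → 4  — 4 already appeared earlier.

4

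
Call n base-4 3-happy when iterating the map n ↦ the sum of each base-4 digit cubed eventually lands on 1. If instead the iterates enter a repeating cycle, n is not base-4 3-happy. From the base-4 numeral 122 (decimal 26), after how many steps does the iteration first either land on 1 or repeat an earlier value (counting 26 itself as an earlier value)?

4

26 = (1,2,2)_4 → 1³ + 2³ + 2³ = 1 + 8 + 8 = 17
17 = (1,0,1)_4 → 1³ + 0³ + 1³ = 1 + 0 + 1 = 2
2 = (2)_4 → 2³ = 8
8 = (2,0)_4 → 2³ + 0³ = 8 + 0 = 8  — 8 repeats.
That took 4 steps.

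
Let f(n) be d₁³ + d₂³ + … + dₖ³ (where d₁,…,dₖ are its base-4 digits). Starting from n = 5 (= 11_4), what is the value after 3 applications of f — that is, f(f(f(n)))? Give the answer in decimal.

5 = (1,1)_4 → 1³ + 1³ = 1 + 1 = 2
2 = (2)_4 → 2³ = 8
8 = (2,0)_4 → 2³ + 0³ = 8 + 0 = 8

8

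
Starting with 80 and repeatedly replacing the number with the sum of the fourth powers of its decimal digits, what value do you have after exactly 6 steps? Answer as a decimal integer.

6725

80 → 8⁴ + 0⁴ = 4096
4096 → 4⁴ + 0⁴ + 9⁴ + 6⁴ = 8113
8113 → 8⁴ + 1⁴ + 1⁴ + 3⁴ = 4179
4179 → 4⁴ + 1⁴ + 7⁴ + 9⁴ = 9219
9219 → 9⁴ + 2⁴ + 1⁴ + 9⁴ = 13139
13139 → 1⁴ + 3⁴ + 1⁴ + 3⁴ + 9⁴ = 6725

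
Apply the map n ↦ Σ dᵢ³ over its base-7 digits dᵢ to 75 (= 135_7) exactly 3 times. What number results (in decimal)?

75 = (1,3,5)_7 → 153
153 = (3,0,6)_7 → 243
243 = (4,6,5)_7 → 405

405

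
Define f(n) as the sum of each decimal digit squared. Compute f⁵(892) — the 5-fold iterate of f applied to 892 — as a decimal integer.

892 → 149
149 → 98
98 → 145
145 → 42
42 → 20

20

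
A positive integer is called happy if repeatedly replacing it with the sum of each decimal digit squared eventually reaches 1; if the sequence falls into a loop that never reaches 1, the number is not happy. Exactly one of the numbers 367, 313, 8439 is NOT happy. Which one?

8439

367: 367 → 94 → 97 → 130 → 10 → 1  — reaches 1 (happy)
313: 313 → 19 → 82 → 68 → 100 → 1  — reaches 1 (happy)
8439: 8439 → 170 → 50 → 25 → 29 → 85 → 89 → 145 → 42 → 20 → 4 → 16 → 37 → 58 → 89  — repeats 89 (not happy)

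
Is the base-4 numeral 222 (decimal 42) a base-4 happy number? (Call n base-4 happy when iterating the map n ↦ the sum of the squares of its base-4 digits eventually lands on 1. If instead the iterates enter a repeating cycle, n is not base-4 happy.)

base-4 happy

42 = (2,2,2)_4 → 2² + 2² + 2² = 4 + 4 + 4 = 12
12 = (3,0)_4 → 3² + 0² = 9 + 0 = 9
9 = (2,1)_4 → 2² + 1² = 4 + 1 = 5
5 = (1,1)_4 → 1² + 1² = 1 + 1 = 2
2 = (2)_4 → 2² = 4
4 = (1,0)_4 → 1² + 0² = 1 + 0 = 1  — reached 1.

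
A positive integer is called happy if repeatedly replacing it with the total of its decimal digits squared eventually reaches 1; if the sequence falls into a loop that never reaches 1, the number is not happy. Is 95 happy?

not happy

95 → 106
106 → 37
37 → 58
58 → 89
89 → 145
145 → 42
42 → 20
20 → 4
4 → 16
16 → 37  — 37 already seen; the sequence cycles without reaching 1.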